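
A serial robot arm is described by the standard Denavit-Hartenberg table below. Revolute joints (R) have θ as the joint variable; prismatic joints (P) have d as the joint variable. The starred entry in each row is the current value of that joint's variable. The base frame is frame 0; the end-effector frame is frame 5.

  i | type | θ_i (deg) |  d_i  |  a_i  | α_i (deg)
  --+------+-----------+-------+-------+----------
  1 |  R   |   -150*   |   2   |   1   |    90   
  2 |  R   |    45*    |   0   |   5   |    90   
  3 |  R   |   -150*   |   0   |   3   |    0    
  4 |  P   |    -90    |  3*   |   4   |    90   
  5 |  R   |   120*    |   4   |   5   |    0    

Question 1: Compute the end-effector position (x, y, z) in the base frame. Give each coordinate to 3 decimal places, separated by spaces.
-9.387 -3.342 0.434

after link 1: o_1 = (-0.8660, -0.5000, 2.0000)
after link 2: o_2 = (-3.9279, -2.2678, 5.5355)
after link 3: o_3 = (-1.5869, -2.6482, 3.6984)
after link 4: o_4 = (-3.9313, -0.0018, 0.1629)
after link 5: o_5 = (-9.3872, -3.3424, 0.4344)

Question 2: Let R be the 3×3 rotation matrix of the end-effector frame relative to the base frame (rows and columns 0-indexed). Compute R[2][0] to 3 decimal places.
-0.436

End-effector x-axis (col 0 of R) = (-0.4669,-0.7696,-0.4356)
R[2][0] = -0.4356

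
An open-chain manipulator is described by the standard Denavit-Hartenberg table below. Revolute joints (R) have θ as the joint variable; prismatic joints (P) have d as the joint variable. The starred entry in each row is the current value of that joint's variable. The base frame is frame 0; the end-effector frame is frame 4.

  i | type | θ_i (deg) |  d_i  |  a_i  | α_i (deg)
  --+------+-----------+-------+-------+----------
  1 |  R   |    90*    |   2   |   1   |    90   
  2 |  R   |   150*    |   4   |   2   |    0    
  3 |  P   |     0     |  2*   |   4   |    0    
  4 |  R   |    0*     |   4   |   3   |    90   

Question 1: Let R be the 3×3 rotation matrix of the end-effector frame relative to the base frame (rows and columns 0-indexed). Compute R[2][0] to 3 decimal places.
End-effector x-axis (col 0 of R) = (-0.0000,-0.8660,0.5000)
R[2][0] = 0.5000

0.500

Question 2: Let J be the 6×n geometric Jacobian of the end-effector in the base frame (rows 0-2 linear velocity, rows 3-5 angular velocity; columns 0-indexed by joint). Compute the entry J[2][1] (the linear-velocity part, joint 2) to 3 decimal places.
axis z_1 = (1.0000,-0.0000,0.0000); lever o_n−o_1 = (10.0000,-7.7942,4.5000)
cross product → J_v[:, 1] = (0.0000,-4.5000,-7.7942)
J_ω[:, 1] = z_1
entry J[2][1] = -7.7942

-7.794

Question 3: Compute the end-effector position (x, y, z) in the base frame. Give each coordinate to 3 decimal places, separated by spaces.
10.000 -6.794 6.500

after link 1: o_1 = (0.0000, 1.0000, 2.0000)
after link 2: o_2 = (4.0000, -0.7321, 3.0000)
after link 3: o_3 = (6.0000, -4.1962, 5.0000)
after link 4: o_4 = (10.0000, -6.7942, 6.5000)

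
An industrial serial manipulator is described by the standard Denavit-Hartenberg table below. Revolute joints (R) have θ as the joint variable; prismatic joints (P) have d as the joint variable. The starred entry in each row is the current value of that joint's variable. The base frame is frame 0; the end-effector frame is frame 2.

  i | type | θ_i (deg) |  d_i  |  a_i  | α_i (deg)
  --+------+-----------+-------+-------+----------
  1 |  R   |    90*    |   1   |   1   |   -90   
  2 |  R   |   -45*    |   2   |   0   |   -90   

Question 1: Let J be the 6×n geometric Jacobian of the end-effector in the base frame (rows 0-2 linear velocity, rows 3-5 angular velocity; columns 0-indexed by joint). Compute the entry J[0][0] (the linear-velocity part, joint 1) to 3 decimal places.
-1.000

axis z_0 = ẑ; lever o_n−o_0 = (-2.0000,1.0000,1.0000)
cross product → J_v[:, 0] = (-1.0000,-2.0000,0.0000)
J_ω[:, 0] = z_0
entry J[0][0] = -1.0000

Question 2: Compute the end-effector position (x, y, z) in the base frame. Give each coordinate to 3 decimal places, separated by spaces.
after link 1: o_1 = (0.0000, 1.0000, 1.0000)
after link 2: o_2 = (-2.0000, 1.0000, 1.0000)

-2.000 1.000 1.000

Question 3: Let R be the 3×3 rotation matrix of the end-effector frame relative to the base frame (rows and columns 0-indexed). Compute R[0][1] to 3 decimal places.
1.000

End-effector y-axis (col 1 of R) = (1.0000,-0.0000,-0.0000)
R[0][1] = 1.0000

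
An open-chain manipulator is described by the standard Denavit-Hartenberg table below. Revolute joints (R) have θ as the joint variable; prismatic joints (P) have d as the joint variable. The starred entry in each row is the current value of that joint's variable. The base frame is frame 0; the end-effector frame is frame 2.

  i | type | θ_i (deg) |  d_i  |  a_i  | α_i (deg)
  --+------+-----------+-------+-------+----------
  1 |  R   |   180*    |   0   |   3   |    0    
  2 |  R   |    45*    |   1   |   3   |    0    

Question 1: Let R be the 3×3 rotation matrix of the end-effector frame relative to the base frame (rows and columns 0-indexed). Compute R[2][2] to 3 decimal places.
1.000

End-effector z-axis (col 2 of R) = (0.0000,0.0000,1.0000)
R[2][2] = 1.0000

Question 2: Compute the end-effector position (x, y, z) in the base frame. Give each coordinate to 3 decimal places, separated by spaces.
-5.121 -2.121 1.000

after link 1: o_1 = (-3.0000, 0.0000, 0.0000)
after link 2: o_2 = (-5.1213, -2.1213, 1.0000)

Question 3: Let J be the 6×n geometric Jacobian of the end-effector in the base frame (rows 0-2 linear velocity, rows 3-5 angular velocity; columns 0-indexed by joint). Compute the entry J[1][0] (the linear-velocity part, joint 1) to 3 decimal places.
axis z_0 = ẑ; lever o_n−o_0 = (-5.1213,-2.1213,1.0000)
cross product → J_v[:, 0] = (2.1213,-5.1213,0.0000)
J_ω[:, 0] = z_0
entry J[1][0] = -5.1213

-5.121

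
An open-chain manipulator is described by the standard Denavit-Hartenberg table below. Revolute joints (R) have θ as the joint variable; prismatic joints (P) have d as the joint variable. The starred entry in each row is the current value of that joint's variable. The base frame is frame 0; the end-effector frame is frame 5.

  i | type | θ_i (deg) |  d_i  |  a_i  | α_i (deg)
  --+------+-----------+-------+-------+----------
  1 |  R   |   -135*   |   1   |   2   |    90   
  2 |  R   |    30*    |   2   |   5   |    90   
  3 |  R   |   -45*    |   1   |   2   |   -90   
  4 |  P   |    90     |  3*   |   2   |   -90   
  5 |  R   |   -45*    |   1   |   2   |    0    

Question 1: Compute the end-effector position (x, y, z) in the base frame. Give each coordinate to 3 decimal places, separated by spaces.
after link 1: o_1 = (-1.4142, -1.4142, 1.0000)
after link 2: o_2 = (-5.8903, -3.0619, 3.5000)
after link 3: o_3 = (-6.1099, -5.2814, 3.3411)
after link 4: o_4 = (-8.2018, -4.3734, 6.1338)
after link 5: o_5 = (-9.0883, -2.8456, 7.5050)

-9.088 -2.846 7.505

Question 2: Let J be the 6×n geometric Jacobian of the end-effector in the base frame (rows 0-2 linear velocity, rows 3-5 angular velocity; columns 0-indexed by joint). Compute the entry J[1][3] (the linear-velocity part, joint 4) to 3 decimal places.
0.067

prismatic axis z_3 = (-0.9330,0.0670,0.3536)
J_v[:, 3] = z_3; J_ω[:, 3] = (0,0,0)
entry J[1][3] = 0.0670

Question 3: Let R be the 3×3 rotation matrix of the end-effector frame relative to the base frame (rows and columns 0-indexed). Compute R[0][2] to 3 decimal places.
-0.067

End-effector z-axis (col 2 of R) = (-0.0670,0.9330,-0.3536)
R[0][2] = -0.0670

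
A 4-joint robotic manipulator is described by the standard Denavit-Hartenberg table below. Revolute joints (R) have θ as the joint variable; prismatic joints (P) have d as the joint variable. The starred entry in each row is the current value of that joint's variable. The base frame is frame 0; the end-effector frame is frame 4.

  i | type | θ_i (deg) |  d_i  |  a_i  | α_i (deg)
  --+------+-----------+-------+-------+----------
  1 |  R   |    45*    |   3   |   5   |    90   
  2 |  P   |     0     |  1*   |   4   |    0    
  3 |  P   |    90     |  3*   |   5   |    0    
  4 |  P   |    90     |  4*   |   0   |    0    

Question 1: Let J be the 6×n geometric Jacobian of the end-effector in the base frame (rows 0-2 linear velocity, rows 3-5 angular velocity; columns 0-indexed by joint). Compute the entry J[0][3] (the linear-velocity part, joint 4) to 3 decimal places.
prismatic axis z_3 = (0.7071,-0.7071,0.0000)
J_v[:, 3] = z_3; J_ω[:, 3] = (0,0,0)
entry J[0][3] = 0.7071

0.707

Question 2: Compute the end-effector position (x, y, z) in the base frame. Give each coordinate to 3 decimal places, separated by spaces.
12.021 0.707 8.000

after link 1: o_1 = (3.5355, 3.5355, 3.0000)
after link 2: o_2 = (7.0711, 5.6569, 3.0000)
after link 3: o_3 = (9.1924, 3.5355, 8.0000)
after link 4: o_4 = (12.0208, 0.7071, 8.0000)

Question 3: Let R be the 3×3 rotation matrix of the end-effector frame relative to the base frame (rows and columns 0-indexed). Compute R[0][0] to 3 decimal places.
-0.707

End-effector x-axis (col 0 of R) = (-0.7071,-0.7071,0.0000)
R[0][0] = -0.7071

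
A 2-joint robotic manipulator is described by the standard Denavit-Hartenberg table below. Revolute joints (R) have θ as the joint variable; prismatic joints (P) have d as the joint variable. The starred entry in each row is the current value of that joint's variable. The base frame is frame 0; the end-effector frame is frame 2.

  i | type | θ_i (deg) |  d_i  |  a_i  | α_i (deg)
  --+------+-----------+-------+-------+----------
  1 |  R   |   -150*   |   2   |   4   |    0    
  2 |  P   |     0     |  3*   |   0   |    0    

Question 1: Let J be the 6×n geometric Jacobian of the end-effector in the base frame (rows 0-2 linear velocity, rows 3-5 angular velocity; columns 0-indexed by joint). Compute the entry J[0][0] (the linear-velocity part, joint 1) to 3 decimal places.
2.000

axis z_0 = ẑ; lever o_n−o_0 = (-3.4641,-2.0000,5.0000)
cross product → J_v[:, 0] = (2.0000,-3.4641,0.0000)
J_ω[:, 0] = z_0
entry J[0][0] = 2.0000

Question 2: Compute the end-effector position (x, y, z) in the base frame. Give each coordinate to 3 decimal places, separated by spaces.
-3.464 -2.000 5.000

after link 1: o_1 = (-3.4641, -2.0000, 2.0000)
after link 2: o_2 = (-3.4641, -2.0000, 5.0000)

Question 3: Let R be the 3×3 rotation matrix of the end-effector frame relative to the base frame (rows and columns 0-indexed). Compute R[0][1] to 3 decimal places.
0.500

End-effector y-axis (col 1 of R) = (0.5000,-0.8660,0.0000)
R[0][1] = 0.5000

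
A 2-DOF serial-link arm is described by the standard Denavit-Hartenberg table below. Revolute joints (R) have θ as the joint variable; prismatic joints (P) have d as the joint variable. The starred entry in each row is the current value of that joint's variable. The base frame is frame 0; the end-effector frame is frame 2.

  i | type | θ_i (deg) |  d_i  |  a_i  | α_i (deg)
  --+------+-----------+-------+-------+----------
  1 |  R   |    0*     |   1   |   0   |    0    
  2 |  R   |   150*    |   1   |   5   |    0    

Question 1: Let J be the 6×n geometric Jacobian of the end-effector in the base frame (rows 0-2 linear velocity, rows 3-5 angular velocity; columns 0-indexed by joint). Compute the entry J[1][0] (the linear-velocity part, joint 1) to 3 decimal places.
-4.330

axis z_0 = ẑ; lever o_n−o_0 = (-4.3301,2.5000,2.0000)
cross product → J_v[:, 0] = (-2.5000,-4.3301,0.0000)
J_ω[:, 0] = z_0
entry J[1][0] = -4.3301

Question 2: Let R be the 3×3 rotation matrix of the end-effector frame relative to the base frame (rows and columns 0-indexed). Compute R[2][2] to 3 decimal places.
1.000

End-effector z-axis (col 2 of R) = (0.0000,0.0000,1.0000)
R[2][2] = 1.0000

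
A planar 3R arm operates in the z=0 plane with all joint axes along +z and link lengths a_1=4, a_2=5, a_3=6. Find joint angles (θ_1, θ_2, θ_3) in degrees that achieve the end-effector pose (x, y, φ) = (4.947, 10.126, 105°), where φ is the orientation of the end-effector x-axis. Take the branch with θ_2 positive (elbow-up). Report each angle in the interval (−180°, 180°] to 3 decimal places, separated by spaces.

wrist centre = target − a_3·(cos φ, sin φ) = (6.4999, 4.3304)
cos θ_2 = (61.0016−4²−5²)/(2·4·5) = 0.5000; θ_2 = 59.9973° (elbow-up)
β = atan2(4.3304,6.4999) = 33.6728°; ψ = atan2(4.3300,6.5002) = 33.6689°
θ_1 = β − ψ = 0.0038°
θ_3 = φ − θ_1 − θ_2 = 44.9989° (wrapped to (-180°,180°])

0.004 59.997 44.999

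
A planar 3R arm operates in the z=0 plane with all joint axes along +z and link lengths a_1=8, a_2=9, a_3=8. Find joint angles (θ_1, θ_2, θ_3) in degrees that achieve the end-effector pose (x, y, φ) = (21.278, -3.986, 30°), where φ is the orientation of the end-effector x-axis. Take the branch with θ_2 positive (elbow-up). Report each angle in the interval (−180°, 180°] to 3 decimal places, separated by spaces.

-45.006 30.012 44.994

wrist centre = target − a_3·(cos φ, sin φ) = (14.3498, -7.9860)
cos θ_2 = (269.6929−8²−9²)/(2·8·9) = 0.8659; θ_2 = 30.0118° (elbow-up)
β = atan2(-7.9860,14.3498) = -29.0970°; ψ = atan2(4.5016,15.7933) = 15.9093°
θ_1 = β − ψ = -45.0062°
θ_3 = φ − θ_1 − θ_2 = 44.9945° (wrapped to (-180°,180°])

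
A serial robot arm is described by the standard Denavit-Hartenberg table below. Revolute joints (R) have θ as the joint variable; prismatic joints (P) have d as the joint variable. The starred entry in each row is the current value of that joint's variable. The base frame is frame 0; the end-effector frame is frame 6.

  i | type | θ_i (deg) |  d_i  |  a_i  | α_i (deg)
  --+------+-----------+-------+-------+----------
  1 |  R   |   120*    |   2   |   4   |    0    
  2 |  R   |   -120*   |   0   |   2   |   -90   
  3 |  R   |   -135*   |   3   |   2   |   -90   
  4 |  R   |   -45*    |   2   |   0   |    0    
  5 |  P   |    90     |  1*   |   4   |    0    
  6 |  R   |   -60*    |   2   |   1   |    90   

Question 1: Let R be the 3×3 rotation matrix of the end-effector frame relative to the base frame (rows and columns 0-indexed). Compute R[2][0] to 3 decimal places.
0.683

End-effector x-axis (col 0 of R) = (-0.6830,0.2588,0.6830)
R[2][0] = 0.6830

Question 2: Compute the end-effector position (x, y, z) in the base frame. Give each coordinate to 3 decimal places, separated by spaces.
-0.562 3.894 9.633

after link 1: o_1 = (-2.0000, 3.4641, 2.0000)
after link 2: o_2 = (0.0000, 3.4641, 2.0000)
after link 3: o_3 = (-1.4142, 6.4641, 3.4142)
after link 4: o_4 = (0.0000, 6.4641, 4.8284)
after link 5: o_5 = (-1.2929, 3.6357, 7.5355)
after link 6: o_6 = (-0.5617, 3.8945, 9.6328)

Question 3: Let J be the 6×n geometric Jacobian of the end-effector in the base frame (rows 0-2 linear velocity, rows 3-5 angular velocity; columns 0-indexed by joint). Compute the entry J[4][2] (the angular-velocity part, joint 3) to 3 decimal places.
1.000

axis z_2 = (0.0000,1.0000,0.0000); lever o_n−o_2 = (-0.5617,0.4304,7.6328)
cross product → J_v[:, 2] = (7.6328,-0.0000,0.5617)
J_ω[:, 2] = z_2
entry J[4][2] = 1.0000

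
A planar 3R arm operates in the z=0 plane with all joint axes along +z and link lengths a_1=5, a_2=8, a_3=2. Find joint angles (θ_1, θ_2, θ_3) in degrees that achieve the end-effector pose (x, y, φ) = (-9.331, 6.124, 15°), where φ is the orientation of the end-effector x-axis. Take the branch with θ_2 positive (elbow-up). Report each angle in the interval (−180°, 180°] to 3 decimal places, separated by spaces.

135.000 29.998 -149.998

wrist centre = target − a_3·(cos φ, sin φ) = (-11.2629, 5.6064)
cos θ_2 = (158.2831−5²−8²)/(2·5·8) = 0.8660; θ_2 = 29.9984° (elbow-up)
β = atan2(5.6064,-11.2629) = 153.5370°; ψ = atan2(3.9998,11.9283) = 18.5374°
θ_1 = β − ψ = 134.9997°
θ_3 = φ − θ_1 − θ_2 = -149.9981° (wrapped to (-180°,180°])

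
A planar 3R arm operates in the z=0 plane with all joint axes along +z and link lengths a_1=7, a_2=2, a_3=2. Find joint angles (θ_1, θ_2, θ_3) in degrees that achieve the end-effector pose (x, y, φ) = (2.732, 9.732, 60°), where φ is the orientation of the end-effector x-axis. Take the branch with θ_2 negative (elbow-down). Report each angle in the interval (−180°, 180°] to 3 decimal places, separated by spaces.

wrist centre = target − a_3·(cos φ, sin φ) = (1.7320, 7.9999)
cos θ_2 = (66.9990−7²−2²)/(2·7·2) = 0.5000; θ_2 = -60.0023° (elbow-down)
β = atan2(7.9999,1.7320) = 77.7839°; ψ = atan2(-1.7321,7.9999) = -12.2167°
θ_1 = β − ψ = 90.0007°
θ_3 = φ − θ_1 − θ_2 = 30.0017° (wrapped to (-180°,180°])

90.001 -60.002 30.002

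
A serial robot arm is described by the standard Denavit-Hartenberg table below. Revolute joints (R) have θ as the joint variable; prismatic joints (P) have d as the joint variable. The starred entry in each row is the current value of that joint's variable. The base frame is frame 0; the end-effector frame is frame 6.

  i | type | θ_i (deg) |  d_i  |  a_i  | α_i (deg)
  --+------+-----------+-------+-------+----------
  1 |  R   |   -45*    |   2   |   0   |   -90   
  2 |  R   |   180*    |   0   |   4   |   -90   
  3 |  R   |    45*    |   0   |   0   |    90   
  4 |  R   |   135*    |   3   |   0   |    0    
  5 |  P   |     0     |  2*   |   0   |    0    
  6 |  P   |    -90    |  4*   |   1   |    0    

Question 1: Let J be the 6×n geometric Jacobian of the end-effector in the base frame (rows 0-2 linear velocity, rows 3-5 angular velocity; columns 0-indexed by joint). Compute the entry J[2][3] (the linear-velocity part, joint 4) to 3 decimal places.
axis z_3 = (-0.0000,1.0000,-0.0000); lever o_n−o_3 = (-0.7071,9.0000,0.7071)
cross product → J_v[:, 3] = (0.7071,0.0000,0.7071)
J_ω[:, 3] = z_3
entry J[2][3] = 0.7071

0.707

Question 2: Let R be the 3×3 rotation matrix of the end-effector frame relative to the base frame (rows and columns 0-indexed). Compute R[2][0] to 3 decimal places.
0.707

End-effector x-axis (col 0 of R) = (-0.7071,0.0000,0.7071)
R[2][0] = 0.7071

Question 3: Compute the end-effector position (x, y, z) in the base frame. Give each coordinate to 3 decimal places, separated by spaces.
after link 1: o_1 = (0.0000, 0.0000, 2.0000)
after link 2: o_2 = (-2.8284, 2.8284, 2.0000)
after link 3: o_3 = (-2.8284, 2.8284, 2.0000)
after link 4: o_4 = (-2.8284, 5.8284, 2.0000)
after link 5: o_5 = (-2.8284, 7.8284, 2.0000)
after link 6: o_6 = (-3.5355, 11.8284, 2.7071)

-3.536 11.828 2.707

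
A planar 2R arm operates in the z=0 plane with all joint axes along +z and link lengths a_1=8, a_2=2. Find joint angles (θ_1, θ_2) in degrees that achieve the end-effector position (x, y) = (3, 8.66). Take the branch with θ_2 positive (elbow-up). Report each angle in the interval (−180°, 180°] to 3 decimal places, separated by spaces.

59.998 60.009

cos θ_2 = (83.9956−8²−2²)/(2·8·2) = 0.4999; θ_2 = 60.0091° (elbow-up)
β = atan2(8.6600,3.0000) = 70.8929°; ψ = atan2(1.7322,8.9997) = 10.8947°
θ_1 = β − ψ = 59.9982°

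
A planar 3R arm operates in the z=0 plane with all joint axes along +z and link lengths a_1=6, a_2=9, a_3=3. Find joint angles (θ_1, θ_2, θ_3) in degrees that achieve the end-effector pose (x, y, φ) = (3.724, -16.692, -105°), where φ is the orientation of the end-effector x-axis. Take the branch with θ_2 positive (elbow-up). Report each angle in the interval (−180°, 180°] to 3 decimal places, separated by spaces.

wrist centre = target − a_3·(cos φ, sin φ) = (4.5005, -13.7942)
cos θ_2 = (210.5347−6²−9²)/(2·6·9) = 0.8661; θ_2 = 29.9958° (elbow-up)
β = atan2(-13.7942,4.5005) = -71.9307°; ψ = atan2(4.4994,13.7946) = 18.0650°
θ_1 = β − ψ = -89.9957°
θ_3 = φ − θ_1 − θ_2 = -45.0001° (wrapped to (-180°,180°])

-89.996 29.996 -45.000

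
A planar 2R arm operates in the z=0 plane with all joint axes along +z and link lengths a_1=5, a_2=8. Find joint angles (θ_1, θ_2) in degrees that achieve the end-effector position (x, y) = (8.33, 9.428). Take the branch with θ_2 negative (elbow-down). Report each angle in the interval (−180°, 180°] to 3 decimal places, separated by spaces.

cos θ_2 = (158.2761−5²−8²)/(2·5·8) = 0.8660; θ_2 = -30.0085° (elbow-down)
β = atan2(9.4280,8.3300) = 48.5382°; ψ = atan2(-4.0010,11.9276) = -18.5437°
θ_1 = β − ψ = 67.0818°

67.082 -30.009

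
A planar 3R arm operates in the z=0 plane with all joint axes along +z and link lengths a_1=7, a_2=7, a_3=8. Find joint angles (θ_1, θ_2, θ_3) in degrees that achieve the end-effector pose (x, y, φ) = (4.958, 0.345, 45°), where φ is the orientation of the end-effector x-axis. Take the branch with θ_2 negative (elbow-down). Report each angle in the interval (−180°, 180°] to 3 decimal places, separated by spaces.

-29.995 -134.999 -150.005

wrist centre = target − a_3·(cos φ, sin φ) = (-0.6989, -5.3119)
cos θ_2 = (28.7042−7²−7²)/(2·7·7) = -0.7071; θ_2 = -134.9995° (elbow-down)
β = atan2(-5.3119,-0.6989) = -97.4951°; ψ = atan2(-4.9498,2.0503) = -67.4997°
θ_1 = β − ψ = -29.9953°
θ_3 = φ − θ_1 − θ_2 = -150.0052° (wrapped to (-180°,180°])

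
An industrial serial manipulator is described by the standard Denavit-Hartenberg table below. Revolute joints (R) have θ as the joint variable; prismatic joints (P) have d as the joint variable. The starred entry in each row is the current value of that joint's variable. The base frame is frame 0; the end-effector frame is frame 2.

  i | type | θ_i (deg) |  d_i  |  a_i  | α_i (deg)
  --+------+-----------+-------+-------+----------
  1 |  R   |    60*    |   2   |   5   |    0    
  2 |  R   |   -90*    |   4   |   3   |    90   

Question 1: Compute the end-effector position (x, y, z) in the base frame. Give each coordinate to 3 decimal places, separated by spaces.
after link 1: o_1 = (2.5000, 4.3301, 2.0000)
after link 2: o_2 = (5.0981, 2.8301, 6.0000)

5.098 2.830 6.000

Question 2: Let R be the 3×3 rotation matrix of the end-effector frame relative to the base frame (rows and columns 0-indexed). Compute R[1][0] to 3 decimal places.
End-effector x-axis (col 0 of R) = (0.8660,-0.5000,0.0000)
R[1][0] = -0.5000

-0.500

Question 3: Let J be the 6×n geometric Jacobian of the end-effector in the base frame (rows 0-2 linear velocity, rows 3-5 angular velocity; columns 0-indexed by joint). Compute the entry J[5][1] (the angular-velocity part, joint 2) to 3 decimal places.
axis z_1 = (0.0000,0.0000,1.0000); lever o_n−o_1 = (2.5981,-1.5000,4.0000)
cross product → J_v[:, 1] = (1.5000,2.5981,-0.0000)
J_ω[:, 1] = z_1
entry J[5][1] = 1.0000

1.000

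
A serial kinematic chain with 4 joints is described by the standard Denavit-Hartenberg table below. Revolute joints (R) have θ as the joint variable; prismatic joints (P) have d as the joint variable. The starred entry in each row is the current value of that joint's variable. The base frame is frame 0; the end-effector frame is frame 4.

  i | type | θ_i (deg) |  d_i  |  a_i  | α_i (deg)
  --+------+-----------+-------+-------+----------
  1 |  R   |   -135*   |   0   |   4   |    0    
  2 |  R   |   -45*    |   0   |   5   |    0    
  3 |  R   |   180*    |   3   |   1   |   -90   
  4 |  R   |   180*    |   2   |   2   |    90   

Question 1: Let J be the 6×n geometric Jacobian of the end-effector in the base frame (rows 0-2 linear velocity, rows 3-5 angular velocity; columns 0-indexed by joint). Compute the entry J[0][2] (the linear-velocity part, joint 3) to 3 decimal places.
-2.000

axis z_2 = (0.0000,0.0000,1.0000); lever o_n−o_2 = (-1.0000,2.0000,3.0000)
cross product → J_v[:, 2] = (-2.0000,-1.0000,0.0000)
J_ω[:, 2] = z_2
entry J[0][2] = -2.0000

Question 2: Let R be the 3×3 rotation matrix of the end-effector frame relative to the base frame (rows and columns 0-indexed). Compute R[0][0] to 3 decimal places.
-1.000

End-effector x-axis (col 0 of R) = (-1.0000,-0.0000,-0.0000)
R[0][0] = -1.0000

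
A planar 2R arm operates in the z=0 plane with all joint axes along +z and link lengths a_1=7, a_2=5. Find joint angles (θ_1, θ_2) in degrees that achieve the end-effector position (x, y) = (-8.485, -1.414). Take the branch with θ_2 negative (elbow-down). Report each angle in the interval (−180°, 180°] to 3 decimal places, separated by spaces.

-135.000 -90.004

cos θ_2 = (73.9946−7²−5²)/(2·7·5) = -0.0001; θ_2 = -90.0044° (elbow-down)
β = atan2(-1.4140,-8.4850) = -170.5388°; ψ = atan2(-5.0000,6.9996) = -35.5392°
θ_1 = β − ψ = -134.9996°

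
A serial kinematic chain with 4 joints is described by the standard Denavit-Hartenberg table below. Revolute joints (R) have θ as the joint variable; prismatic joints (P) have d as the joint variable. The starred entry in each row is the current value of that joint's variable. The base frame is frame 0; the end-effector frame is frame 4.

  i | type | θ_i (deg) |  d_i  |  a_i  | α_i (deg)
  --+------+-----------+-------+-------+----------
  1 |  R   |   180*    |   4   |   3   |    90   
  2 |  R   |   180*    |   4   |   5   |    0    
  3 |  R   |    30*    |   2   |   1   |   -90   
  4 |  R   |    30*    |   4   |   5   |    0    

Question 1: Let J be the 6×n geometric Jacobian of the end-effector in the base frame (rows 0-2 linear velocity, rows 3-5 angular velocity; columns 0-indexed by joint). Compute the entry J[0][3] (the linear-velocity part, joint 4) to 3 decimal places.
-2.165

axis z_3 = (-0.5000,0.0000,-0.8660); lever o_n−o_3 = (1.7500,-2.5000,-5.6292)
cross product → J_v[:, 3] = (-2.1651,-4.3301,1.2500)
J_ω[:, 3] = z_3
entry J[0][3] = -2.1651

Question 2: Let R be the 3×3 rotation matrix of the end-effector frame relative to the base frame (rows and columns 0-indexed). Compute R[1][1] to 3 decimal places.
End-effector y-axis (col 1 of R) = (-0.4330,-0.8660,0.2500)
R[1][1] = -0.8660

-0.866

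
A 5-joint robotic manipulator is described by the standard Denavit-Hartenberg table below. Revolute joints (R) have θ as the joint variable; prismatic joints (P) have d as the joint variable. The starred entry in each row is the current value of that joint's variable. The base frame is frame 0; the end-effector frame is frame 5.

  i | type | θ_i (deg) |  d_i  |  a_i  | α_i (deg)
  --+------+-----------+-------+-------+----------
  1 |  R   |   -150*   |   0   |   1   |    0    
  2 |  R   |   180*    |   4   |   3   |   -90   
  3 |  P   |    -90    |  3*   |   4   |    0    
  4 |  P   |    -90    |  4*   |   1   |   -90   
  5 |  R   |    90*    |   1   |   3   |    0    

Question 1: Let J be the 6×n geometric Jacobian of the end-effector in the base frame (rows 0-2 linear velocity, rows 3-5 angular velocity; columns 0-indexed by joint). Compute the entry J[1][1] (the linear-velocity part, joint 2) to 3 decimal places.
-0.268

axis z_1 = (0.0000,0.0000,1.0000); lever o_n−o_1 = (-0.2679,4.4641,9.0000)
cross product → J_v[:, 1] = (-4.4641,-0.2679,0.0000)
J_ω[:, 1] = z_1
entry J[1][1] = -0.2679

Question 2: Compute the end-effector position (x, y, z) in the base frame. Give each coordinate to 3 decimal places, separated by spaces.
after link 1: o_1 = (-0.8660, -0.5000, 0.0000)
after link 2: o_2 = (1.7321, 1.0000, 4.0000)
after link 3: o_3 = (0.2321, 3.5981, 8.0000)
after link 4: o_4 = (-2.6340, 6.5622, 8.0000)
after link 5: o_5 = (-1.1340, 3.9641, 9.0000)

-1.134 3.964 9.000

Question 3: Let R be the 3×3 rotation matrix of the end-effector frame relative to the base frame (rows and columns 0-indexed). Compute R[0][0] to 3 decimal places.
0.500

End-effector x-axis (col 0 of R) = (0.5000,-0.8660,0.0000)
R[0][0] = 0.5000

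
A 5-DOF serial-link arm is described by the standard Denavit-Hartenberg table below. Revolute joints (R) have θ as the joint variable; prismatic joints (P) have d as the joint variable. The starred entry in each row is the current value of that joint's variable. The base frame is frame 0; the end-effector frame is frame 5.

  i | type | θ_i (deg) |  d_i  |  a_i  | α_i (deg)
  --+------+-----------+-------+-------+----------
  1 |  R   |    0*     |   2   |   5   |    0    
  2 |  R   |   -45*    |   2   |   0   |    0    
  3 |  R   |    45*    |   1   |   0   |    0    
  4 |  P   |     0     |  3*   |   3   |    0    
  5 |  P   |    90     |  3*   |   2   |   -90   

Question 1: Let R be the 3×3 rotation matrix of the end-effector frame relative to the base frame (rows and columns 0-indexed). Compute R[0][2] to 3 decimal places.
End-effector z-axis (col 2 of R) = (-1.0000,0.0000,0.0000)
R[0][2] = -1.0000

-1.000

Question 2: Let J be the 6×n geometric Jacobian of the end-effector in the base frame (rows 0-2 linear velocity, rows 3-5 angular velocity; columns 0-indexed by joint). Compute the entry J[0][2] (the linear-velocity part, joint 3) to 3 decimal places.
axis z_2 = (0.0000,0.0000,1.0000); lever o_n−o_2 = (3.0000,2.0000,7.0000)
cross product → J_v[:, 2] = (-2.0000,3.0000,0.0000)
J_ω[:, 2] = z_2
entry J[0][2] = -2.0000

-2.000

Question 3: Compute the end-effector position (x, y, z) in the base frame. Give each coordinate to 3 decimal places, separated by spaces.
after link 1: o_1 = (5.0000, 0.0000, 2.0000)
after link 2: o_2 = (5.0000, 0.0000, 4.0000)
after link 3: o_3 = (5.0000, 0.0000, 5.0000)
after link 4: o_4 = (8.0000, 0.0000, 8.0000)
after link 5: o_5 = (8.0000, 2.0000, 11.0000)

8.000 2.000 11.000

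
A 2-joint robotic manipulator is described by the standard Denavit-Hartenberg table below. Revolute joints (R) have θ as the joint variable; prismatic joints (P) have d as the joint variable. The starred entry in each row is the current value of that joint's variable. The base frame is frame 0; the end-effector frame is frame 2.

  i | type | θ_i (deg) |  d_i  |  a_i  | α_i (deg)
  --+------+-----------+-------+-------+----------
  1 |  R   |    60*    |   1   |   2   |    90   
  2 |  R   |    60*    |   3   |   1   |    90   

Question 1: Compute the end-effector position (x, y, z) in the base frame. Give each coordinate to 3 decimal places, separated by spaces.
3.848 0.665 1.866

after link 1: o_1 = (1.0000, 1.7321, 1.0000)
after link 2: o_2 = (3.8481, 0.6651, 1.8660)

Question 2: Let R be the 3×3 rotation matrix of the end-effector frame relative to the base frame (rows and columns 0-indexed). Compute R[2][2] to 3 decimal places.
-0.500

End-effector z-axis (col 2 of R) = (0.4330,0.7500,-0.5000)
R[2][2] = -0.5000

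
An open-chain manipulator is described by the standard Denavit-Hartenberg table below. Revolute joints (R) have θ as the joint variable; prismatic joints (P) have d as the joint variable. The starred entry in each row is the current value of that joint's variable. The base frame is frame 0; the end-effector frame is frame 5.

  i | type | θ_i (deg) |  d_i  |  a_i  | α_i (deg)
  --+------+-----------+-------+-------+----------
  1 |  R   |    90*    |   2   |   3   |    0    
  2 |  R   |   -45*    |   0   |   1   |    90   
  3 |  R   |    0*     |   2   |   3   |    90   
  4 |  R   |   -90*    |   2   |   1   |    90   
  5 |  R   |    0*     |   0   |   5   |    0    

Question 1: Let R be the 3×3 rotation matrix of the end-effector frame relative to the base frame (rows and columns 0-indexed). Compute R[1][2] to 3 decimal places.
-0.707

End-effector z-axis (col 2 of R) = (-0.7071,-0.7071,-0.0000)
R[1][2] = -0.7071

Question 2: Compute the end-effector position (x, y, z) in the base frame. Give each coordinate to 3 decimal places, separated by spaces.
after link 1: o_1 = (0.0000, 3.0000, 2.0000)
after link 2: o_2 = (0.7071, 3.7071, 2.0000)
after link 3: o_3 = (4.2426, 4.4142, 2.0000)
after link 4: o_4 = (3.5355, 5.1213, -0.0000)
after link 5: o_5 = (0.0000, 8.6569, -0.0000)

0.000 8.657 -0.000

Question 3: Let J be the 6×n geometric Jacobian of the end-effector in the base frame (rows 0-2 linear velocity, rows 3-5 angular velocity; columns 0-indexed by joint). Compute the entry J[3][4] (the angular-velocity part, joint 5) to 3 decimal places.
axis z_4 = (-0.7071,-0.7071,-0.0000); lever o_n−o_4 = (-3.5355,3.5355,-0.0000)
cross product → J_v[:, 4] = (0.0000,-0.0000,-5.0000)
J_ω[:, 4] = z_4
entry J[3][4] = -0.7071

-0.707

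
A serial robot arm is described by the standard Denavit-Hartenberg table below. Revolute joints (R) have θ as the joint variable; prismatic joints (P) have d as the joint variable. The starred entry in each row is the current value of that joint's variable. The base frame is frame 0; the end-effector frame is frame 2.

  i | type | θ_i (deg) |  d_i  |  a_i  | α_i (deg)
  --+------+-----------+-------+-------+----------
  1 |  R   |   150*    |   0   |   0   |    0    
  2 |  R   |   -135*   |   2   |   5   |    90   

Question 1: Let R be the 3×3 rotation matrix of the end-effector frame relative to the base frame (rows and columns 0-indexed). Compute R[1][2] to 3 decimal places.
-0.966

End-effector z-axis (col 2 of R) = (0.2588,-0.9659,0.0000)
R[1][2] = -0.9659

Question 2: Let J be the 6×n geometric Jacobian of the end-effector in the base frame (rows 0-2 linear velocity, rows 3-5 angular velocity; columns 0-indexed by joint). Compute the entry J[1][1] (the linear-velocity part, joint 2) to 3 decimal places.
4.830

axis z_1 = (0.0000,0.0000,1.0000); lever o_n−o_1 = (4.8296,1.2941,2.0000)
cross product → J_v[:, 1] = (-1.2941,4.8296,0.0000)
J_ω[:, 1] = z_1
entry J[1][1] = 4.8296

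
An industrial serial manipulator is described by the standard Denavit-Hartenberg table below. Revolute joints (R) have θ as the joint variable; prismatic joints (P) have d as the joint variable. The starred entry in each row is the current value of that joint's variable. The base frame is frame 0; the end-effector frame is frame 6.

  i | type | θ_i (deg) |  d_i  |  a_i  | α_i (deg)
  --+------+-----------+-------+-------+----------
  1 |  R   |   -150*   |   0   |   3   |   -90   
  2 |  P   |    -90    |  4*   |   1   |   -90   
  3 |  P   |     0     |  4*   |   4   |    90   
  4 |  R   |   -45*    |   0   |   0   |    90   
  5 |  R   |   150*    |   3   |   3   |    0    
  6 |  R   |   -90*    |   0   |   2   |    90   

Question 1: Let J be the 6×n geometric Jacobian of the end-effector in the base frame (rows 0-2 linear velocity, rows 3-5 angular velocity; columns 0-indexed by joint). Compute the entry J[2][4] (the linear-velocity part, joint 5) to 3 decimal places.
-2.285

axis z_4 = (0.6124,0.3536,-0.7071); lever o_n−o_4 = (2.4745,-2.3034,-3.2513)
cross product → J_v[:, 4] = (-2.7783,0.2413,-2.2854)
J_ω[:, 4] = z_4
entry J[2][4] = -2.2854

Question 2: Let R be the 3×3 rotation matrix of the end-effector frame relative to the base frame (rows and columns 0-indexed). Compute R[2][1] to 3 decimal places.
-0.707

End-effector y-axis (col 1 of R) = (0.6124,0.3536,-0.7071)
R[2][1] = -0.7071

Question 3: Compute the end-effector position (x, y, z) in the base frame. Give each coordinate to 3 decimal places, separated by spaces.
-1.588 -9.267 1.749

after link 1: o_1 = (-2.5981, -1.5000, 0.0000)
after link 2: o_2 = (-0.5981, -4.9641, 1.0000)
after link 3: o_3 = (-4.0622, -6.9641, 5.0000)
after link 4: o_4 = (-4.0622, -6.9641, 5.0000)
after link 5: o_5 = (-3.0661, -8.1210, 1.0416)
after link 6: o_6 = (-1.5877, -9.2675, 1.7487)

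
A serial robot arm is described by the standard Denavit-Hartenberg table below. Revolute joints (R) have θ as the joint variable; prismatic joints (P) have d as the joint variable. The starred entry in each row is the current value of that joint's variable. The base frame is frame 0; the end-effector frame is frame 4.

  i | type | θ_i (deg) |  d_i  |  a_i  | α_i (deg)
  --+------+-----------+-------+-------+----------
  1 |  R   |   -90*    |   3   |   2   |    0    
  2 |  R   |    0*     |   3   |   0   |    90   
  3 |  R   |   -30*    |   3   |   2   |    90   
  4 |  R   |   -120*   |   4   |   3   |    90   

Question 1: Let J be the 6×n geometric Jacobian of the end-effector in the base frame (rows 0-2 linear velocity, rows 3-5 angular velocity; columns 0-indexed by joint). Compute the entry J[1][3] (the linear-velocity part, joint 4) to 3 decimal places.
axis z_3 = (-0.0000,0.5000,-0.8660); lever o_n−o_3 = (2.5981,3.2990,-2.7141)
cross product → J_v[:, 3] = (1.5000,-2.2500,-1.2990)
J_ω[:, 3] = z_3
entry J[1][3] = -2.2500

-2.250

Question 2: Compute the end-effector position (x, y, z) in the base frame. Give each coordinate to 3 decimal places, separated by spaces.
-0.402 -0.433 2.286

after link 1: o_1 = (0.0000, -2.0000, 3.0000)
after link 2: o_2 = (0.0000, -2.0000, 6.0000)
after link 3: o_3 = (-3.0000, -3.7321, 5.0000)
after link 4: o_4 = (-0.4019, -0.4330, 2.2859)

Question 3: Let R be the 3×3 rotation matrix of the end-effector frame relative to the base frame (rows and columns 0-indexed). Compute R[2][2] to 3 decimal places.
End-effector z-axis (col 2 of R) = (-0.5000,0.7500,0.4330)
R[2][2] = 0.4330

0.433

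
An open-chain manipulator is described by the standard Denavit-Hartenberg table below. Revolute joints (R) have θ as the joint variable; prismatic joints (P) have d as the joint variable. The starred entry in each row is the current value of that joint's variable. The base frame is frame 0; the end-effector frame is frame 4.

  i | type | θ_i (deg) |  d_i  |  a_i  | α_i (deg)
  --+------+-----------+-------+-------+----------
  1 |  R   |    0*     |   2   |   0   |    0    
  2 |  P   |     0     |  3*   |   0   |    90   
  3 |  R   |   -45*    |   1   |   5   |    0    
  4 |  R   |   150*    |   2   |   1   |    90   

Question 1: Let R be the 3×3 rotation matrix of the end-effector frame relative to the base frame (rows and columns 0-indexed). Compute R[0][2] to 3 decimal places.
0.966

End-effector z-axis (col 2 of R) = (0.9659,-0.0000,0.2588)
R[0][2] = 0.9659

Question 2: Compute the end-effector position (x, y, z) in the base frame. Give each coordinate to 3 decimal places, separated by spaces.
after link 1: o_1 = (0.0000, 0.0000, 2.0000)
after link 2: o_2 = (0.0000, 0.0000, 5.0000)
after link 3: o_3 = (3.5355, -1.0000, 1.4645)
after link 4: o_4 = (3.2767, -3.0000, 2.4304)

3.277 -3.000 2.430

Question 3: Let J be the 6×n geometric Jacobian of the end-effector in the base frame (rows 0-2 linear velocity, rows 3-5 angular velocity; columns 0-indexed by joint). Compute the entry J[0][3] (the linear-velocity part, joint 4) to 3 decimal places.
-0.966

axis z_3 = (0.0000,-1.0000,0.0000); lever o_n−o_3 = (-0.2588,-2.0000,0.9659)
cross product → J_v[:, 3] = (-0.9659,-0.0000,-0.2588)
J_ω[:, 3] = z_3
entry J[0][3] = -0.9659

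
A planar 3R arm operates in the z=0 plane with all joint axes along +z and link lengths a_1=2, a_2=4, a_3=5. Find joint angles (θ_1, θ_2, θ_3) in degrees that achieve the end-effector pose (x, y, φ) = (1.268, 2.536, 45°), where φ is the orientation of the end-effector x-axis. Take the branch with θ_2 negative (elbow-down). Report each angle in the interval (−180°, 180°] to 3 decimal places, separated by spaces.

-29.976 -150.020 -135.004

wrist centre = target − a_3·(cos φ, sin φ) = (-2.2675, -0.9995)
cos θ_2 = (6.1408−2²−4²)/(2·2·4) = -0.8662; θ_2 = -150.0202° (elbow-down)
β = atan2(-0.9995,-2.2675) = -156.2120°; ψ = atan2(-1.9988,-1.4648) = -126.2358°
θ_1 = β − ψ = -29.9762°
θ_3 = φ − θ_1 − θ_2 = -135.0036° (wrapped to (-180°,180°])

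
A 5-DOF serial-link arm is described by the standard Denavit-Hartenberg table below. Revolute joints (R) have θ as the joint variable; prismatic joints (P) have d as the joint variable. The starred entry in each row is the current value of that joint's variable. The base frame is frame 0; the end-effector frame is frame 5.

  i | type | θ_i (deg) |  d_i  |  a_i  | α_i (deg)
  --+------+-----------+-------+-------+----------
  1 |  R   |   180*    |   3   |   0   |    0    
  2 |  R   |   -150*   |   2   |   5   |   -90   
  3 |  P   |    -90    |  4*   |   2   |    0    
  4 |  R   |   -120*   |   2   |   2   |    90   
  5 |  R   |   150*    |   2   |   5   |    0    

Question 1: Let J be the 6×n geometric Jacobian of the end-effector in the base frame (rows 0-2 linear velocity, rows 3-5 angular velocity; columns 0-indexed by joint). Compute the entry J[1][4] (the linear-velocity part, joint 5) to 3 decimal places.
-2.667

axis z_4 = (0.4330,0.2500,-0.8660); lever o_n−o_4 = (2.8636,4.5401,0.4330)
cross product → J_v[:, 4] = (4.0401,-2.6675,1.2500)
J_ω[:, 4] = z_4
entry J[1][4] = -2.6675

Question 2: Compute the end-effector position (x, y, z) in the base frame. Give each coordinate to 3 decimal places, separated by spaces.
2.694 11.370 6.433

after link 1: o_1 = (0.0000, 0.0000, 3.0000)
after link 2: o_2 = (4.3301, 2.5000, 5.0000)
after link 3: o_3 = (2.3301, 5.9641, 7.0000)
after link 4: o_4 = (-0.1699, 6.8301, 6.0000)
after link 5: o_5 = (2.6937, 11.3702, 6.4330)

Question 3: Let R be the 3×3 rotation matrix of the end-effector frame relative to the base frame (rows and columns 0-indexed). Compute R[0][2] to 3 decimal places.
End-effector z-axis (col 2 of R) = (0.4330,0.2500,-0.8660)
R[0][2] = 0.4330

0.433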